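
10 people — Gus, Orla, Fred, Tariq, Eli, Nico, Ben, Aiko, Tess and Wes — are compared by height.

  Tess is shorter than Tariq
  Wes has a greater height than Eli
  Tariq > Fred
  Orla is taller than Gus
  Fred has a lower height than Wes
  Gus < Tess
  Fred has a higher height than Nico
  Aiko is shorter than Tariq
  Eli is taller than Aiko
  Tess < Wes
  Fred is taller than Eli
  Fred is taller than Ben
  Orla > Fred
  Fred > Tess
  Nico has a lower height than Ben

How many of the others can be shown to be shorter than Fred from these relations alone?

6

The elements the relations force below Fred are Aiko, Nico, Gus, Eli, Ben, Tess — no chain reaches any other.
That is 6.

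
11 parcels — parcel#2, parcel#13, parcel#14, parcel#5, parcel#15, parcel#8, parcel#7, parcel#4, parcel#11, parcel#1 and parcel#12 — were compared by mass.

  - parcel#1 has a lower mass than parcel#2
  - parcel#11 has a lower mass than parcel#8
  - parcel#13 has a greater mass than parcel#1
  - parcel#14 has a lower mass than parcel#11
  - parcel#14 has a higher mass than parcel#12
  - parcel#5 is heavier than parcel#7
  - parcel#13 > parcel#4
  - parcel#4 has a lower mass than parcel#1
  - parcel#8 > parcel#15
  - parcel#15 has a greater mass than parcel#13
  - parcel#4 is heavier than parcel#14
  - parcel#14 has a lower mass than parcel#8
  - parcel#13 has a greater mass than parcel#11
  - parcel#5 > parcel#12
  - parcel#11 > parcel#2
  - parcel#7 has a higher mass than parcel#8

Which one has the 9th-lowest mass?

Piecing the relations together gives one ordering: parcel#12 < parcel#14 < parcel#4 < parcel#1 < parcel#2 < parcel#11 < parcel#13 < parcel#15 < parcel#8 < parcel#7 < parcel#5.
The 9th smallest is parcel#8.

parcel#8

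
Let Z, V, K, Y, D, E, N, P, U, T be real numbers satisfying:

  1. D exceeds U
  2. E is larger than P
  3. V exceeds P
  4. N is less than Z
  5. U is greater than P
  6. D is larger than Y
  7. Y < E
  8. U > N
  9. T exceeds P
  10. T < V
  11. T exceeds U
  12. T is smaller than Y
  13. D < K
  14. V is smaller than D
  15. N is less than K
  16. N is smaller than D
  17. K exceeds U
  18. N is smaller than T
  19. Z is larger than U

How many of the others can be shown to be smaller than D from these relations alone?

Directly below D: N, U, Y, V.
One step further: P, T (6 so far).
No other element is forced below D by the given relations, so the count is 6.

6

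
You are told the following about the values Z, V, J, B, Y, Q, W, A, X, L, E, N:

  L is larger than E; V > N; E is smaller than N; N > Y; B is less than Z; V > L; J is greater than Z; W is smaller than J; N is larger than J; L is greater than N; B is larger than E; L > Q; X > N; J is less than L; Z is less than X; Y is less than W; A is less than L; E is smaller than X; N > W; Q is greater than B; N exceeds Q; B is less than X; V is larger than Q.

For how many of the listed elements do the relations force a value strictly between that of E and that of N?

Chaining upward from E reaches: B, Q, Z, J, L, X, V.
Chaining downward from N reaches: B, Y, Q, W, Z, J.
Strictly between E and N are those in both lists: B, Q, Z, J — 4 elements.

4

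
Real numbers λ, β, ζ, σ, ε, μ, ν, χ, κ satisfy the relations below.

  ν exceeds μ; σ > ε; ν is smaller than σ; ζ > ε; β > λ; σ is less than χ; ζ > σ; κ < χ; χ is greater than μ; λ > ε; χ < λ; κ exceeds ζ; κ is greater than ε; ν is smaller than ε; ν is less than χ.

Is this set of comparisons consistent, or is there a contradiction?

Every relation is compatible with μ < ν < ε < σ < ζ < κ < χ < λ < β; the set is consistent.

consistent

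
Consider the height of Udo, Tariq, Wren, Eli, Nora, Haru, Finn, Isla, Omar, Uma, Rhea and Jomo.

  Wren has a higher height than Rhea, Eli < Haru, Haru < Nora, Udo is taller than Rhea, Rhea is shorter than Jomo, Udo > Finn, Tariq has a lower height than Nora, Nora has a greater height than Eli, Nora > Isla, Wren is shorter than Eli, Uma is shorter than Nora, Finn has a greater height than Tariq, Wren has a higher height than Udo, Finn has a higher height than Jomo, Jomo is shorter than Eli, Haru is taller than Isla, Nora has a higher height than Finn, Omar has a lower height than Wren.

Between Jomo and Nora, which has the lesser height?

Jomo

Link the given pairs in sequence: Jomo < Finn; Finn < Udo; Udo < Wren; Wren < Eli; Eli < Nora.
Together: Jomo < Finn < Udo < Wren < Eli < Nora.
So Jomo < Nora; Jomo is the shorter of the two.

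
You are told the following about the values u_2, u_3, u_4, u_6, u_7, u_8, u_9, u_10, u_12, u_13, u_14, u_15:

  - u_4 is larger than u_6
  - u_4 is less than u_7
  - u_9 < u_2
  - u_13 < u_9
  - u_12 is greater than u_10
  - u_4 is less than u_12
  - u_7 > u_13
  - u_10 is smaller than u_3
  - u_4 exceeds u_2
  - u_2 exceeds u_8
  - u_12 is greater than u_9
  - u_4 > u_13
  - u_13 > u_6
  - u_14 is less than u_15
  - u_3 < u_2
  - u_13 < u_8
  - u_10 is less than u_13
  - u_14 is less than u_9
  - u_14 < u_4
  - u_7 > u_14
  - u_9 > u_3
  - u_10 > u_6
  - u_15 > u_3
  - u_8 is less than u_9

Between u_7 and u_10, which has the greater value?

u_7

u_10 < u_13 < u_8 < u_9 < u_2 < u_4 < u_7, by transitivity through u_13, u_8, u_9, u_2, u_4.
So u_10 < u_7; u_7 is the larger of the two.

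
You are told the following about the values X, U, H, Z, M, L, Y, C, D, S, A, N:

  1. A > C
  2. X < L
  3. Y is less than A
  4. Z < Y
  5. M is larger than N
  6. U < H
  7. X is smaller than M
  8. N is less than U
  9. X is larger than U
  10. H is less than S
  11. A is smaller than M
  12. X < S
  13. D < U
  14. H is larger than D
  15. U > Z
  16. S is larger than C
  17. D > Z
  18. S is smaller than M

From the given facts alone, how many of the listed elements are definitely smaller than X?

From X the given relations immediately reach U.
From those, Z, D, N — 4 in total.
Nothing else is reachable below X; 4 in all.

4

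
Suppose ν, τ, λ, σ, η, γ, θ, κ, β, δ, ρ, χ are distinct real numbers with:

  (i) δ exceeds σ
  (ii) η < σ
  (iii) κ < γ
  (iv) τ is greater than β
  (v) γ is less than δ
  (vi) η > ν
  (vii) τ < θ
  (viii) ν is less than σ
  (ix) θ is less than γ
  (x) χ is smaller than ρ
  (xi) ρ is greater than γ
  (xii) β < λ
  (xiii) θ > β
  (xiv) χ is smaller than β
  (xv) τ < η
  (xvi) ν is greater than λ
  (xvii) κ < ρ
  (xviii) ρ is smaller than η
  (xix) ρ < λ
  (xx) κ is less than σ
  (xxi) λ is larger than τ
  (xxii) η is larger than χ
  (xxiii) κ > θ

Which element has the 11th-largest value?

Chaining the given pairs: χ < β < τ < θ < κ < γ < ρ < λ < ν < η < σ < δ.
Counting 11 from the largest end gives β.

β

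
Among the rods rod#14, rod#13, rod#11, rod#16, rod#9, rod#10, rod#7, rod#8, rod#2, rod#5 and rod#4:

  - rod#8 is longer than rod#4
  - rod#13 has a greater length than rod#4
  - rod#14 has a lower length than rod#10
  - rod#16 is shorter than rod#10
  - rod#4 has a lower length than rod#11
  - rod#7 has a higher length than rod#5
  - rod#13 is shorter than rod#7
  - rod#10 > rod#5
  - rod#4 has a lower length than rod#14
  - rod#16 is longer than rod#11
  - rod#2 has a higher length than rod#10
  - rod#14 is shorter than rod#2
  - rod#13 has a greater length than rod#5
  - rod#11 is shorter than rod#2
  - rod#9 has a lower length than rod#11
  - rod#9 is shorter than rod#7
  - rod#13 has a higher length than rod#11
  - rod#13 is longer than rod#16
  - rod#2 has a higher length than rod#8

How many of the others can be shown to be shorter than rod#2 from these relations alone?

8

Directly below rod#2: rod#11, rod#14, rod#8, rod#10.
One step further: rod#4, rod#5, rod#9, rod#16 (8 so far).
Nothing else is reachable below rod#2; 8 in all.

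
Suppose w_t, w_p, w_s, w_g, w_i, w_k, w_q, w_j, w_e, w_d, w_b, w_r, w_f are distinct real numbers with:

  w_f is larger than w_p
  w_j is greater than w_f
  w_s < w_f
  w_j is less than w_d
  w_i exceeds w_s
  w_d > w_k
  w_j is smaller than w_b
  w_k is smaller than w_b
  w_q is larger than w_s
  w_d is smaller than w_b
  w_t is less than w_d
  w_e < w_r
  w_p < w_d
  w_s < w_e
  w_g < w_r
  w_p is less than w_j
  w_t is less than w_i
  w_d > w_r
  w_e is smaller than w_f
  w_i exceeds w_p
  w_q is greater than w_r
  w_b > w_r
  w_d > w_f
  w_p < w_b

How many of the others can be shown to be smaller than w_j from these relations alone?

4

The elements the relations force below w_j are w_s, w_e, w_p, w_f — no chain reaches any other.
That is 4.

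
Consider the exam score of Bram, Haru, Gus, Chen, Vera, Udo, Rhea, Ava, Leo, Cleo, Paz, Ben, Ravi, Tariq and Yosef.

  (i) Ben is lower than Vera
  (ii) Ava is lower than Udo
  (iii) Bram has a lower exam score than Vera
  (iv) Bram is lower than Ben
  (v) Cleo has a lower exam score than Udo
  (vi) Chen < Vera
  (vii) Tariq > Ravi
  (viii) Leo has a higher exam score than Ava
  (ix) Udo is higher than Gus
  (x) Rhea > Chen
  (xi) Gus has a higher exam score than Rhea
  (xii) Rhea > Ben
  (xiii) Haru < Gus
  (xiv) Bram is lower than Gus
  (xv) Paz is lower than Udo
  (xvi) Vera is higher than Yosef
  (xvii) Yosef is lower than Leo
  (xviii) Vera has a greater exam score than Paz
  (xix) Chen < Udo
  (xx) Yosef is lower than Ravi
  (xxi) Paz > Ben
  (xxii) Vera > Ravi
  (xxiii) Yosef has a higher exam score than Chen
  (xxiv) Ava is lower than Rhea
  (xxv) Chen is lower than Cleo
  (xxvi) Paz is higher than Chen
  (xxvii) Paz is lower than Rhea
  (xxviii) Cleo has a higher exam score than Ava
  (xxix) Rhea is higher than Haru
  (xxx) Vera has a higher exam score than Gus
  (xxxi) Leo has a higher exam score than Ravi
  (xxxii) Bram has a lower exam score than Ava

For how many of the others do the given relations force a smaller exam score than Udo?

The elements the relations force below Udo are Chen, Bram, Ava, Cleo, Ben, Haru, Paz, Rhea, Gus — no chain reaches any other.
That is 9.

9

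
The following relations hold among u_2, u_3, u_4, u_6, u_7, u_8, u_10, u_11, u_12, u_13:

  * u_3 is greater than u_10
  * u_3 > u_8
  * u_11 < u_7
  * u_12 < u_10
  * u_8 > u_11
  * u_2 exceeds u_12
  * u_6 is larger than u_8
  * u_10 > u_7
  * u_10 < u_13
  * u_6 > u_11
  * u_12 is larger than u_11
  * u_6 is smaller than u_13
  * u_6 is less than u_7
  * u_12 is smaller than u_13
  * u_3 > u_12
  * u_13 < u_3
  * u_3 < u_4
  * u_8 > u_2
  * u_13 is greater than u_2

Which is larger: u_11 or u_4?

u_4

u_11 < u_12 < u_2 < u_8 < u_6 < u_7 < u_10 < u_13 < u_3 < u_4, by transitivity through u_12, u_2, u_8, u_6, u_7, u_10, u_13, u_3.
So u_11 < u_4; u_4 is the larger of the two.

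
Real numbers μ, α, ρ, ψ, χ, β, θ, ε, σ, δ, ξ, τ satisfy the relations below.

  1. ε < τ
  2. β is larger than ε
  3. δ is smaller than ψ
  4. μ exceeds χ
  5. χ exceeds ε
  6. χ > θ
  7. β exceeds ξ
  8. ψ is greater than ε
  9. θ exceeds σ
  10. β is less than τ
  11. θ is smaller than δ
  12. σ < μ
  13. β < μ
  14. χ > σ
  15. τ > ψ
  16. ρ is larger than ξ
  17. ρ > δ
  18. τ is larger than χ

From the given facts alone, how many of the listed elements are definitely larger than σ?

7

Directly above σ: θ, χ, μ.
One step further: δ, τ (5 so far).
One step further: ψ, ρ (7 so far).
No other element is forced above σ by the given relations, so the count is 7.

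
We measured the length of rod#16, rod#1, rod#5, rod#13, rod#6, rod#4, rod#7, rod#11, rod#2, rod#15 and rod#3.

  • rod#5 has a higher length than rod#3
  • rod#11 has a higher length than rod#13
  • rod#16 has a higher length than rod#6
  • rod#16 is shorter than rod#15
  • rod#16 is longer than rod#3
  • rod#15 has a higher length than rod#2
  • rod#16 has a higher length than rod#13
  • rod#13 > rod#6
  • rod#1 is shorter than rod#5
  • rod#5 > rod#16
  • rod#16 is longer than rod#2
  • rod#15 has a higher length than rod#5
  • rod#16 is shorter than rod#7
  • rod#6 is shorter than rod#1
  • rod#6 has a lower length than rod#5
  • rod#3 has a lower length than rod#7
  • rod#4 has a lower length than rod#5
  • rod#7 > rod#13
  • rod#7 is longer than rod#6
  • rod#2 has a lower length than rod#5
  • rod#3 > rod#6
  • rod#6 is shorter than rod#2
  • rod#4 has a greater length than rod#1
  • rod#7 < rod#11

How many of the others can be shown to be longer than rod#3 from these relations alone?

Directly above rod#3: rod#16, rod#7, rod#5.
One step further: rod#11, rod#15 (5 so far).
No other element is forced above rod#3 by the given relations, so the count is 5.

5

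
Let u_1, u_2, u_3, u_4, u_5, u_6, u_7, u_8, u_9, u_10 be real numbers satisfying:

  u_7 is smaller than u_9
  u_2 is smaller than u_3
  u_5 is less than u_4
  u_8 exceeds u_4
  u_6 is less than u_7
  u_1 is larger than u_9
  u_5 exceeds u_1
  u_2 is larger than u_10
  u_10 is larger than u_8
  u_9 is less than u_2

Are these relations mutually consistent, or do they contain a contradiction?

consistent

The single ordering u_6 < u_7 < u_9 < u_1 < u_5 < u_4 < u_8 < u_10 < u_2 < u_3 satisfies every listed relation, so no contradiction arises.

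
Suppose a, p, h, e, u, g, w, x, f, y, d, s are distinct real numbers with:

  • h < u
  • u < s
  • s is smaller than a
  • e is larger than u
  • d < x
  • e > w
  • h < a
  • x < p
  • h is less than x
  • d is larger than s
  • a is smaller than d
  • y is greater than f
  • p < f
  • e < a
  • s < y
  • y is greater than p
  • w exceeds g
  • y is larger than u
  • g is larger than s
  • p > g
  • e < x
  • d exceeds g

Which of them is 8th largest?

w

The consecutive relations fix a unique order: h < u < s < g < w < e < a < d < x < p < f < y.
The 8th largest is w.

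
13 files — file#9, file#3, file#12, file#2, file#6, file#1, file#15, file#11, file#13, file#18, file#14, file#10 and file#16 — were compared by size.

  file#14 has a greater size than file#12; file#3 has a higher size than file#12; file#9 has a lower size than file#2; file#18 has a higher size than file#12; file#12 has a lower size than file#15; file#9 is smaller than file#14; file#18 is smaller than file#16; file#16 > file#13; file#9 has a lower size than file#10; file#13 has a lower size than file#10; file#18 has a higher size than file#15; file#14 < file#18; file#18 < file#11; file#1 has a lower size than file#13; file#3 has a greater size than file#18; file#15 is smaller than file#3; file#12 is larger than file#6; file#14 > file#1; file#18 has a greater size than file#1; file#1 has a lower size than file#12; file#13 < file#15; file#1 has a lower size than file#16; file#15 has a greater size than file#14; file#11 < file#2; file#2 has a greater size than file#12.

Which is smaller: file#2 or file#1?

Chaining the given relations: file#1 < file#12 < file#14 < file#15 < file#18 < file#11 < file#2.
So file#1 < file#2; file#1 is the smaller of the two.

file#1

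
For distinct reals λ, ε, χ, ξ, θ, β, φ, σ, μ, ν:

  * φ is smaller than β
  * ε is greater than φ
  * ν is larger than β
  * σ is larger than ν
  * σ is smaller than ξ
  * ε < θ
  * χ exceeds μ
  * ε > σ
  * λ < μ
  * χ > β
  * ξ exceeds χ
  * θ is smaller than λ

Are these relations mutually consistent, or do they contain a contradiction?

The single ordering φ < β < ν < σ < ε < θ < λ < μ < χ < ξ satisfies every listed relation, so no contradiction arises.

consistent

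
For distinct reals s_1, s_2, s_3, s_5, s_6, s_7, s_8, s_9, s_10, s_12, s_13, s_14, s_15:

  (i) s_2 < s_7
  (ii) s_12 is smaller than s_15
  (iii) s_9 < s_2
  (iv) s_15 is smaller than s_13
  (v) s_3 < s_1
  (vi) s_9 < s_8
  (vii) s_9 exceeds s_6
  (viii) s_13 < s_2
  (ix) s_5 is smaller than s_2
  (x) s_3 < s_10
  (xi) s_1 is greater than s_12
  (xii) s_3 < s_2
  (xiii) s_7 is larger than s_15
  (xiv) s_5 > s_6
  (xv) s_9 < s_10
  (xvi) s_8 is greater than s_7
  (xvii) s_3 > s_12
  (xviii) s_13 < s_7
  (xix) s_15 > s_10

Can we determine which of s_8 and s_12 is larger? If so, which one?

s_8

Link the given pairs in sequence: s_12 < s_3; s_3 < s_10; s_10 < s_15; s_15 < s_13; s_13 < s_7; s_7 < s_8.
Together: s_12 < s_3 < s_10 < s_15 < s_13 < s_7 < s_8.
So s_8 is larger.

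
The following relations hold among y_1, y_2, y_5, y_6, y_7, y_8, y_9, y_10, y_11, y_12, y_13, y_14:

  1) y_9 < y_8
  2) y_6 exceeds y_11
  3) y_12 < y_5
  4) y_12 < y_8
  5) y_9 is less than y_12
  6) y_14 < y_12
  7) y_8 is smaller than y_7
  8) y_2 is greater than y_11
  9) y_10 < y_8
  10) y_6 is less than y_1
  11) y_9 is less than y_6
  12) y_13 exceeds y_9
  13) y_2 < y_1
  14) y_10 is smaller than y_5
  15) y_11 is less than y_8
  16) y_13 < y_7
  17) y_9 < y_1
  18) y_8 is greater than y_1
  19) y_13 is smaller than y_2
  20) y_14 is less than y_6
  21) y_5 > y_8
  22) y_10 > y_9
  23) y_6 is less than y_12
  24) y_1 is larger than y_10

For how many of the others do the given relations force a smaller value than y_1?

From y_1 the given relations immediately reach y_9, y_6, y_2, y_10.
From those, y_11, y_14, y_13 — 7 in total.
No other element is forced below y_1 by the given relations, so the count is 7.

7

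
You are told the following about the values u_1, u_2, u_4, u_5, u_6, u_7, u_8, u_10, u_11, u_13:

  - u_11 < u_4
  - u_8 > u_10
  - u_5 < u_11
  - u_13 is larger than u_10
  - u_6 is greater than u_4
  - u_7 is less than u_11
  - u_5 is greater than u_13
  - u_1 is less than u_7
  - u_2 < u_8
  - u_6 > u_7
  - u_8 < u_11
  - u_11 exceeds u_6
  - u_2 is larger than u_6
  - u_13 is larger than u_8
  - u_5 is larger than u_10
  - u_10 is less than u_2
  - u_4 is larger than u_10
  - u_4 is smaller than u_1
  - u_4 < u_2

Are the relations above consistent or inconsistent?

inconsistent

Chaining the given relations yields u_4 < u_1 < u_7 < u_6 < u_2 < u_8 < u_13 < u_5 < u_11, so u_4 < u_11. But one relation states u_11 < u_4. These cannot both hold.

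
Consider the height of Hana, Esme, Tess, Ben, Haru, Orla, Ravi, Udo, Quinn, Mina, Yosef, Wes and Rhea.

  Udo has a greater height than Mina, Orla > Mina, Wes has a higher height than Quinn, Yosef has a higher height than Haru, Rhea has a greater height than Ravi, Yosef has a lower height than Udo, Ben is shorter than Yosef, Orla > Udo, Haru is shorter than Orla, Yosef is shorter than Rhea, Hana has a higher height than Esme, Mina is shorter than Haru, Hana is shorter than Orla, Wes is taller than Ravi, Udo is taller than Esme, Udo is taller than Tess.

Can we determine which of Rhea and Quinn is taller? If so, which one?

undetermined

Following every chain through Quinn: above Quinn we get Wes.
Rhea is not reached, and no chain runs the other way from Rhea to Quinn.
So the given relations leave the order of Quinn and Rhea undetermined.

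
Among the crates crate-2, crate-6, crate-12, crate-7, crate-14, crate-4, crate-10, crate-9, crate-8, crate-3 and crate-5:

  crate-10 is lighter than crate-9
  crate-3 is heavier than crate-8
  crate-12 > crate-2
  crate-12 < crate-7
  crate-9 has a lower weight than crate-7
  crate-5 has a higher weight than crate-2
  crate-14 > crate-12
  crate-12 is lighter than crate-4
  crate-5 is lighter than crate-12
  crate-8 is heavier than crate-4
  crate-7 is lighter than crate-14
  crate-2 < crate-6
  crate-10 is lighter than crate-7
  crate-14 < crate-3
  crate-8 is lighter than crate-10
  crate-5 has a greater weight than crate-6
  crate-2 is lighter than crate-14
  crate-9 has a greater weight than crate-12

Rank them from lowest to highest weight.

crate-2 < crate-6 < crate-5 < crate-12 < crate-4 < crate-8 < crate-10 < crate-9 < crate-7 < crate-14 < crate-3

Nothing is placed below crate-2, so it is least; from there crate-2 < crate-6; crate-6 < crate-5; crate-5 < crate-12; crate-12 < crate-4; crate-4 < crate-8; crate-8 < crate-10; crate-10 < crate-9; crate-9 < crate-7; crate-7 < crate-14; crate-14 < crate-3, each given directly.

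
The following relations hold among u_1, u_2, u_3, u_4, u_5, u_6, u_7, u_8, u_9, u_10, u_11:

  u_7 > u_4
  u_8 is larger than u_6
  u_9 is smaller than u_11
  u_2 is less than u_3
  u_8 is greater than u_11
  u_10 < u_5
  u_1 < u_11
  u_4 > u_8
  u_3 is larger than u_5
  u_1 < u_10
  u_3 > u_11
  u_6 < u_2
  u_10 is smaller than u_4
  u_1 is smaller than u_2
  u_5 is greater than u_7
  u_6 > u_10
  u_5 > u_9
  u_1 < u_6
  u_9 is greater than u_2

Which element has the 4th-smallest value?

u_2

Piecing the relations together gives one ordering: u_1 < u_10 < u_6 < u_2 < u_9 < u_11 < u_8 < u_4 < u_7 < u_5 < u_3.
The 4th smallest is u_2.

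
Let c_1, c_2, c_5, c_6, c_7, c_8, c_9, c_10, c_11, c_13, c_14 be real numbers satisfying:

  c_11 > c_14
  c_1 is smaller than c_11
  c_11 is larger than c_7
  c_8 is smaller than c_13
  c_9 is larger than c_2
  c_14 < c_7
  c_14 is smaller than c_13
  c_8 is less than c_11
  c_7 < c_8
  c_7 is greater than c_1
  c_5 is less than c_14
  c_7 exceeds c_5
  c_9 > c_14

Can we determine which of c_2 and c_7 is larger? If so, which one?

undetermined

Following every chain through c_2: above c_2 we get c_9.
c_7 is not reached, and no chain runs the other way from c_7 to c_2.
So the given relations leave the order of c_2 and c_7 undetermined.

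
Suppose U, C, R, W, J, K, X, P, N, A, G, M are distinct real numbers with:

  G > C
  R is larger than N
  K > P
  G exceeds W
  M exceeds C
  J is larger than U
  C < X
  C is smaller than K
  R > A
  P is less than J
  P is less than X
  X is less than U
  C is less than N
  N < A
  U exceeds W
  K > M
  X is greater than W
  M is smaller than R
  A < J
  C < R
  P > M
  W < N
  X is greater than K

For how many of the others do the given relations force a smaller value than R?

5

From R the given relations immediately reach C, M, N, A.
From those, W — 5 in total.
No other element is forced below R by the given relations, so the count is 5.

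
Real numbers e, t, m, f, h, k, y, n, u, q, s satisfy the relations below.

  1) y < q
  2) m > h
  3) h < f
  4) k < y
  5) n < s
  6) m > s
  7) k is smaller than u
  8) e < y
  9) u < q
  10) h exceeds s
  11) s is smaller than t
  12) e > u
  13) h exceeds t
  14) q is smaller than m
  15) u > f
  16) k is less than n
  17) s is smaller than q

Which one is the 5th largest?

u

Piecing the relations together gives one ordering: k < n < s < t < h < f < u < e < y < q < m.
The 5th largest is u.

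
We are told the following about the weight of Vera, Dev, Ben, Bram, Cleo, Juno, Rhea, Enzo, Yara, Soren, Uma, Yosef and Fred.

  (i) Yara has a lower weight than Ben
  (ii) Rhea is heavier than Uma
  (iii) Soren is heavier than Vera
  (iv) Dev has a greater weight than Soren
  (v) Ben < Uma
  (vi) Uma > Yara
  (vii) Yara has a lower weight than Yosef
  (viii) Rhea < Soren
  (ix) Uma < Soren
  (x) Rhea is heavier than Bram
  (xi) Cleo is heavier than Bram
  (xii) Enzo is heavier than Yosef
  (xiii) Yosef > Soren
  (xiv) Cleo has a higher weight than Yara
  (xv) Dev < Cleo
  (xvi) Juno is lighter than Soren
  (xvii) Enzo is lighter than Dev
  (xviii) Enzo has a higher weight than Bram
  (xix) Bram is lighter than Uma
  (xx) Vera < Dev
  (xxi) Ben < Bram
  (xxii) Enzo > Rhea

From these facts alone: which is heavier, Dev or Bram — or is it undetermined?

Dev

Chaining the given relations: Bram < Uma < Rhea < Soren < Yosef < Enzo < Dev.
So Dev is heavier.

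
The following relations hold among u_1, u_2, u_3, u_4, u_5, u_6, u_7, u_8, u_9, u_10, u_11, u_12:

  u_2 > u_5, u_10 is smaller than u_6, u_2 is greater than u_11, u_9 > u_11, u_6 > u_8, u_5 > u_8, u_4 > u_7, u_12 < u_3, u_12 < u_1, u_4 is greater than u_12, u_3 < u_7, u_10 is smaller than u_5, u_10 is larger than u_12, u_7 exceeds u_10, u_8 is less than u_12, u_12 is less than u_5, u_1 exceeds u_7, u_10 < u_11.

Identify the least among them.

u_8

Chaining upward from u_8: directly above it, u_12, u_5, u_6; then u_10, u_3, u_2, u_4, u_1; then u_11, u_7; then u_9.
That covers every other element, and nothing is given below u_8, so u_8 is the least.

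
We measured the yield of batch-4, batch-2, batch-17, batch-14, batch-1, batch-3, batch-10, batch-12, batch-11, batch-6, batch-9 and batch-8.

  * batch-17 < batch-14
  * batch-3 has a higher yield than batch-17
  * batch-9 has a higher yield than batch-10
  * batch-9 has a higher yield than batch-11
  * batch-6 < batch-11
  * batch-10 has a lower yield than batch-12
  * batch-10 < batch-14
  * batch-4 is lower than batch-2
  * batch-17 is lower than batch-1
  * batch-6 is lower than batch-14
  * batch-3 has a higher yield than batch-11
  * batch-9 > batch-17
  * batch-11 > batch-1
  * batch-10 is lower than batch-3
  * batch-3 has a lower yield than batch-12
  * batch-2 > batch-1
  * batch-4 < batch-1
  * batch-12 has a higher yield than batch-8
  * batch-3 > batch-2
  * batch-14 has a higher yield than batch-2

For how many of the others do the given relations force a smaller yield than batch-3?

Directly below batch-3: batch-17, batch-2, batch-10, batch-11.
One step further: batch-4, batch-6, batch-1 (7 so far).
No other element is forced below batch-3 by the given relations, so the count is 7.

7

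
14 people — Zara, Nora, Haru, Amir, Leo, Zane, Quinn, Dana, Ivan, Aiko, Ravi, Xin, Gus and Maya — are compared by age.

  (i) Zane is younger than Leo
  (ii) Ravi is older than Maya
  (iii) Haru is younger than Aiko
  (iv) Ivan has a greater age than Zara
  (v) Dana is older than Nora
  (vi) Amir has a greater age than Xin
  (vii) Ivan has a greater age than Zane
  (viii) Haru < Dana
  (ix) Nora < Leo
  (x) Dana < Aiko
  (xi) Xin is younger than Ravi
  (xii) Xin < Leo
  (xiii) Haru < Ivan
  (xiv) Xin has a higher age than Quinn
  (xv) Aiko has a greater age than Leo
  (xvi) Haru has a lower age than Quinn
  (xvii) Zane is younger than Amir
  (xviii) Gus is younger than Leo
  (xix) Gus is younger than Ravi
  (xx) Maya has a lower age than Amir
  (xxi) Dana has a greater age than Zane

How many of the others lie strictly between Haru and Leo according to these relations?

2

Chaining upward from Haru reaches: Quinn, Xin, Dana, Ivan, Amir, Ravi, Aiko.
Chaining downward from Leo reaches: Nora, Zane, Quinn, Xin, Gus.
Strictly between Haru and Leo are those in both lists: Quinn, Xin — 2 elements.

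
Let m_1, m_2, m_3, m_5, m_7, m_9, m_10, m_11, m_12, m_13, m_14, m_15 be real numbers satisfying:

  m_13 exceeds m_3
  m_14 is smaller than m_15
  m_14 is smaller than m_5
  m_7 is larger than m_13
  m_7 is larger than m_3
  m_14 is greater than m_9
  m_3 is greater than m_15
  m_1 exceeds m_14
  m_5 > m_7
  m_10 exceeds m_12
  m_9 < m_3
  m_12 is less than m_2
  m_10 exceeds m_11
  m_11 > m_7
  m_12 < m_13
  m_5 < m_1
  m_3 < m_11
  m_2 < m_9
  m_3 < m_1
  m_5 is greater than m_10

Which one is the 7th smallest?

m_13

Chaining the given pairs: m_12 < m_2 < m_9 < m_14 < m_15 < m_3 < m_13 < m_7 < m_11 < m_10 < m_5 < m_1.
Counting 7 from the smallest end gives m_13.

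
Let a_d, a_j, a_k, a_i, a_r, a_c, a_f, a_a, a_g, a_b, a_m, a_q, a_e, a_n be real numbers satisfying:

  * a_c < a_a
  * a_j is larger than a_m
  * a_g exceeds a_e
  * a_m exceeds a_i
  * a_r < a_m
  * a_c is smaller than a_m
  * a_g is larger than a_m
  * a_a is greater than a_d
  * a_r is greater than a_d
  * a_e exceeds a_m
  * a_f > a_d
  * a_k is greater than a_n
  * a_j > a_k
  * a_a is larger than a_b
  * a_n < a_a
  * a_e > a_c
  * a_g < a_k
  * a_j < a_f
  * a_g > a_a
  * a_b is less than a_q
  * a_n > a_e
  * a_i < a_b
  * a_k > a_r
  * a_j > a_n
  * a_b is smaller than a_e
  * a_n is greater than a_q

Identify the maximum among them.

a_f

a_c is not greatest since a_c < a_m; a_d is not greatest since a_d < a_a; a_r is not greatest since a_r < a_m; a_i is not greatest since a_i < a_b; a_b is not greatest since a_b < a_a; a_m is not greatest since a_m < a_g; a_e is not greatest since a_e < a_n; a_q is not greatest since a_q < a_n; a_n is not greatest since a_n < a_a; a_a is not greatest since a_a < a_g; a_g is not greatest since a_g < a_k; a_k is not greatest since a_k < a_j; a_j is not greatest since a_j < a_f.
Only a_f has nothing above it, so a_f is the maximum.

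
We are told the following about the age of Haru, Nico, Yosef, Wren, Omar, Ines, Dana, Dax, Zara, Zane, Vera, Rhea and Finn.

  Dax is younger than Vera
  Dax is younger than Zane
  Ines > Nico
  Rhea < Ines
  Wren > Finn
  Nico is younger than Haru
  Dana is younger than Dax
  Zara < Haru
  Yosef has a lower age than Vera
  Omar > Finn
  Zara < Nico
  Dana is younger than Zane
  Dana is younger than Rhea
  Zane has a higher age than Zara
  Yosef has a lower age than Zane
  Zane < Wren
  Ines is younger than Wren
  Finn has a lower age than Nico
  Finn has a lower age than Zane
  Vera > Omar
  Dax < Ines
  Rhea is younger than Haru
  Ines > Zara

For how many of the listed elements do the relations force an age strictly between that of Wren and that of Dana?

4

The relations place Dana below Wren. An element lies strictly between them when it is forced above Dana and also forced below Wren.
Above Dana: {Dax, Rhea, Vera, Zane, Ines, Haru}. Below Wren: {Zara, Dax, Rhea, Yosef, Finn, Nico, Zane, Ines}.
Intersection: {Dax, Rhea, Zane, Ines} — 4.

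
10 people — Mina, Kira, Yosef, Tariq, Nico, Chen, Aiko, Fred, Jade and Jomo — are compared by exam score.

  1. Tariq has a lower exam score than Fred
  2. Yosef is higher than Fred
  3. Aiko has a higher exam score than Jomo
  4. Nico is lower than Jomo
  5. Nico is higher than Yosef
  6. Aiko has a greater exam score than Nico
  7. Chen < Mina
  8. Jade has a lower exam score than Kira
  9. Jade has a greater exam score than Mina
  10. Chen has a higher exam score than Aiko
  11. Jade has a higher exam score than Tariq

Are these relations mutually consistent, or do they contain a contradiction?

consistent

Every relation is compatible with Tariq < Fred < Yosef < Nico < Jomo < Aiko < Chen < Mina < Jade < Kira; the set is consistent.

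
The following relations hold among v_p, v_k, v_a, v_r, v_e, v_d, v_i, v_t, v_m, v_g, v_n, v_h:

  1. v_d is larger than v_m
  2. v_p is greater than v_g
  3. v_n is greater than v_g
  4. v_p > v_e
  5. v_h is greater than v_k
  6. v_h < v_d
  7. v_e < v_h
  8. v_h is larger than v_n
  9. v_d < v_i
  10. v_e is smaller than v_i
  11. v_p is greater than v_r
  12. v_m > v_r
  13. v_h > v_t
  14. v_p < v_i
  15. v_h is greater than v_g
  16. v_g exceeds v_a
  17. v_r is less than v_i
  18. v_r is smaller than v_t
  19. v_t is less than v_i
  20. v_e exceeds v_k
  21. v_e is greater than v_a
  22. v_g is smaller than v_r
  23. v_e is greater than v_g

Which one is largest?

Chaining downward from v_i: directly below it, v_r, v_t, v_e, v_p, v_d; then v_a, v_g, v_k, v_m, v_h; then v_n.
That covers every other element, and nothing is given above v_i, so v_i is the largest.

v_i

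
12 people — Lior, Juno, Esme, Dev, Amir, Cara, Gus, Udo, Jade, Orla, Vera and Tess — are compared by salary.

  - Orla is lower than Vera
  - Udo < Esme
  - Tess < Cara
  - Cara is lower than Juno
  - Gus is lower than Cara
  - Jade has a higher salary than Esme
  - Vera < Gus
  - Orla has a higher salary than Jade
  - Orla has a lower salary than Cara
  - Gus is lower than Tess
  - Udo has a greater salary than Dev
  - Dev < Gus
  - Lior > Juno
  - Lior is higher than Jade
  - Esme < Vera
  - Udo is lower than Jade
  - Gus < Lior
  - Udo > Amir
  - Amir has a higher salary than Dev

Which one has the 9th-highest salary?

Esme

Chaining the given pairs: Dev < Amir < Udo < Esme < Jade < Orla < Vera < Gus < Tess < Cara < Juno < Lior.
The 9th largest is Esme.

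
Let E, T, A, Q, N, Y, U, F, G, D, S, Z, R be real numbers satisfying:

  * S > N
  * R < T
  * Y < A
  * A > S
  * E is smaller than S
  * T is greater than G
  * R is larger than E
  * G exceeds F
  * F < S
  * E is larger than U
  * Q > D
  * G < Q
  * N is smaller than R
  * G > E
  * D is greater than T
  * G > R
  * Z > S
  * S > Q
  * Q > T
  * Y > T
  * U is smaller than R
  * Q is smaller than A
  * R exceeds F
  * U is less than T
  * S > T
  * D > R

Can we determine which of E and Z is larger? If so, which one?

The relevant relations are E < R; R < G; G < T; T < D; D < Q; Q < S; S < Z.
Chaining these gives E < R < G < T < D < Q < S < Z.
So Z is larger.

Z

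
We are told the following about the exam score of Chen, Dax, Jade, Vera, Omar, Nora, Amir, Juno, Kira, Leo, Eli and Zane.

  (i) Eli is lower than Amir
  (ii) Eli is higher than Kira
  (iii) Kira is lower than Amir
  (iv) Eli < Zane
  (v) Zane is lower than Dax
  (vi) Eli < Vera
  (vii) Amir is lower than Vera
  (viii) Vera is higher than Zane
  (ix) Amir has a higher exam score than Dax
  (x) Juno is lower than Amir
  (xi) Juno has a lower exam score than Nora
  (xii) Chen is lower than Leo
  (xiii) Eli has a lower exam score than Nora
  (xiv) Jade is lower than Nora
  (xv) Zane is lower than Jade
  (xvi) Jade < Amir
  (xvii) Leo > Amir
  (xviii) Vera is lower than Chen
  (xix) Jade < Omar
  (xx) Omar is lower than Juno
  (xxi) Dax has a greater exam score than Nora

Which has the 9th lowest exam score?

Chaining the given pairs: Kira < Eli < Zane < Jade < Omar < Juno < Nora < Dax < Amir < Vera < Chen < Leo.
The 9th smallest is Amir.

Amir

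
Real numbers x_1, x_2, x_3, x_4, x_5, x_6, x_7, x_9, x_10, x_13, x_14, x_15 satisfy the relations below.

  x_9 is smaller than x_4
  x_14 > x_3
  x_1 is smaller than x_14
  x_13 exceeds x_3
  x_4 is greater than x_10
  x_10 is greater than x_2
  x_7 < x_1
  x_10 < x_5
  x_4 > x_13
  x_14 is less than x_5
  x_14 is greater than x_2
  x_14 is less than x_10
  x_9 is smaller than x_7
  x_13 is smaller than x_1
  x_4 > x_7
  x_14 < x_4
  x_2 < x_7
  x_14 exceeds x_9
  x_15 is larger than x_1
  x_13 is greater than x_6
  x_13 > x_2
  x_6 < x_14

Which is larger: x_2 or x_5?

x_2 < x_13 < x_1 < x_14 < x_10 < x_5, by transitivity through x_13, x_1, x_14, x_10.
So x_2 < x_5; x_5 is the larger of the two.

x_5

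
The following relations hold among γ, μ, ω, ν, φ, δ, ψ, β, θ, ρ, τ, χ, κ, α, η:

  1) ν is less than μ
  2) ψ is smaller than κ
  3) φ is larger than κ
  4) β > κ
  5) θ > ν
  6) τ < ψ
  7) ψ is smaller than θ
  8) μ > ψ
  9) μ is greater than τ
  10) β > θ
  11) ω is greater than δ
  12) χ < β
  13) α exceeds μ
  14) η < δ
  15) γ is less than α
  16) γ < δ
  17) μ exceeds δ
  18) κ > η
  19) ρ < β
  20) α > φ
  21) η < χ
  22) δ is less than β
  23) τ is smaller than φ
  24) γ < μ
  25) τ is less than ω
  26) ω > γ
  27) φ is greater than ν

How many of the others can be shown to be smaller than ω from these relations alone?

The elements the relations force below ω are η, τ, γ, δ — no chain reaches any other.
That is 4.

4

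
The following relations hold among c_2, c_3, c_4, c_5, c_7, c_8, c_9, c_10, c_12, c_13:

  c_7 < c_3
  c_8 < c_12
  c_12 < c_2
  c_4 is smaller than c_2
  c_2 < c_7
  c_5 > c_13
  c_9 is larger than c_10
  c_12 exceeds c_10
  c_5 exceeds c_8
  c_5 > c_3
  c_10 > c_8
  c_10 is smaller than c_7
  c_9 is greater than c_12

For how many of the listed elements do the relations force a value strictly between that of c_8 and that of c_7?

The relations place c_8 below c_7. An element lies strictly between them when it is forced above c_8 and also forced below c_7.
Above c_8: {c_10, c_12, c_9, c_2, c_3, c_5}. Below c_7: {c_10, c_12, c_4, c_2}.
Intersection: {c_10, c_12, c_2} — 3.

3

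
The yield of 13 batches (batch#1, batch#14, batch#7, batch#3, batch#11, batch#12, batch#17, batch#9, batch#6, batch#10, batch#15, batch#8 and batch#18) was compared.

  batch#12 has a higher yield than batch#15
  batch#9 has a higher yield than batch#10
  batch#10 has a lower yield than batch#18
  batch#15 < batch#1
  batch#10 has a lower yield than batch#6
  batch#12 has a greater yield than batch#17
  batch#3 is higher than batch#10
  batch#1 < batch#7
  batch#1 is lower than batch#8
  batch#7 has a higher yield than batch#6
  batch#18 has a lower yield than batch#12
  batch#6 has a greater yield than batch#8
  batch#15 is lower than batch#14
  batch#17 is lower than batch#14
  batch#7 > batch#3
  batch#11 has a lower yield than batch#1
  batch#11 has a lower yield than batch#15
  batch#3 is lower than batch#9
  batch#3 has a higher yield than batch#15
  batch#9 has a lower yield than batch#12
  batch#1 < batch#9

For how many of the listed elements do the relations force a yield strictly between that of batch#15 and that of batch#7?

Chaining upward from batch#15 reaches: batch#3, batch#1, batch#9, batch#14, batch#8, batch#12, batch#6.
Chaining downward from batch#7 reaches: batch#11, batch#10, batch#3, batch#1, batch#8, batch#6.
Strictly between batch#15 and batch#7 are those in both lists: batch#3, batch#1, batch#8, batch#6 — 4 elements.

4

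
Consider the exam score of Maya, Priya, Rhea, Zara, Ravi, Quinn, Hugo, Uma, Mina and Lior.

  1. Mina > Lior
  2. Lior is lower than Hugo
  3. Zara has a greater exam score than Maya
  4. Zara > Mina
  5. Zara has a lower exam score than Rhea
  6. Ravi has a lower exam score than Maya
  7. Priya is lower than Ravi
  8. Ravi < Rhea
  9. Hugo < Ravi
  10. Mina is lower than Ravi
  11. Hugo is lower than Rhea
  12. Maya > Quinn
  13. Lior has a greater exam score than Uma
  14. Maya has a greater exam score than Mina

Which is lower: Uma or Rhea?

Uma

Chaining the given relations: Uma < Lior < Hugo < Ravi < Maya < Zara < Rhea.
So Uma < Rhea; Uma is the lower of the two.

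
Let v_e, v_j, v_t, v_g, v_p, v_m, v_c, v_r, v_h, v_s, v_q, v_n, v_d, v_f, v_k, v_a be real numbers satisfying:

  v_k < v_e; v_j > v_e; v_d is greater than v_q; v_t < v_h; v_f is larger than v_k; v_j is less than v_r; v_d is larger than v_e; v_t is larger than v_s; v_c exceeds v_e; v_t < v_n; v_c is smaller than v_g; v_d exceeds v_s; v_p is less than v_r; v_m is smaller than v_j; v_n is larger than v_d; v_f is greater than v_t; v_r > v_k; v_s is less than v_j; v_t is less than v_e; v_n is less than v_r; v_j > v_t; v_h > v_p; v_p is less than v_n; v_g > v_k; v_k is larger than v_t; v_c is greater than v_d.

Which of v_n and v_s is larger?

v_n

The relevant relations are v_s < v_t; v_t < v_k; v_k < v_e; v_e < v_d; v_d < v_n.
Chaining these gives v_s < v_t < v_k < v_e < v_d < v_n.
So v_s < v_n; v_n is the larger of the two.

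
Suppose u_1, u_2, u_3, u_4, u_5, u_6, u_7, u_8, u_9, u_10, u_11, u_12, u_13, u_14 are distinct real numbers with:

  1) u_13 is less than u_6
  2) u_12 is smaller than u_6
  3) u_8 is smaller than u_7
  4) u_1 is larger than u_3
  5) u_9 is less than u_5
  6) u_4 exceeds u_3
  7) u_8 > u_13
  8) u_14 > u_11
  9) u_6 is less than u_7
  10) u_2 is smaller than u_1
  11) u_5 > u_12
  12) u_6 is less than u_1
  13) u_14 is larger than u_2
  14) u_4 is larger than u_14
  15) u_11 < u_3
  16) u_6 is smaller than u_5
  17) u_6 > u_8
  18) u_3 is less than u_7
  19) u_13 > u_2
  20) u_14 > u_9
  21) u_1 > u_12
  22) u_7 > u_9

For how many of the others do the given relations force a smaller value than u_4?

5

Directly below u_4: u_14, u_3.
One step further: u_2, u_9, u_11 (5 so far).
Nothing else is reachable below u_4; 5 in all.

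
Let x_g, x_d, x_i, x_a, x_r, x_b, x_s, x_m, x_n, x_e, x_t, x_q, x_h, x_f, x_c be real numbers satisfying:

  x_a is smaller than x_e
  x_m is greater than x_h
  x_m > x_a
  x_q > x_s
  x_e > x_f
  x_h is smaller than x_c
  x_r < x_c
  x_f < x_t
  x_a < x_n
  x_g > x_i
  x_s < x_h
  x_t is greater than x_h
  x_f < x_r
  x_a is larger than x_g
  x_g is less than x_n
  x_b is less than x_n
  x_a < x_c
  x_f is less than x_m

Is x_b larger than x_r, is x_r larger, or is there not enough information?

Following every chain through x_b: above x_b we get x_n.
x_r is not reached, and no chain runs the other way from x_r to x_b.
So the given relations leave the order of x_b and x_r undetermined.

undetermined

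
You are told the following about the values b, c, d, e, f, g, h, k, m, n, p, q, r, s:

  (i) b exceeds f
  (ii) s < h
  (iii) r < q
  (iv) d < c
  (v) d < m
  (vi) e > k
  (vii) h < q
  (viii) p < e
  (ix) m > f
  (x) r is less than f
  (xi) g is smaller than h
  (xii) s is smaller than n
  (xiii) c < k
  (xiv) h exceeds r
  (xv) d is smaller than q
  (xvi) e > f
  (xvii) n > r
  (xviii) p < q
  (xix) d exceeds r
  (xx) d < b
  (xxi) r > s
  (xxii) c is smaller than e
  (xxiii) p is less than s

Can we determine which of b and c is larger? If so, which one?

undetermined

Following every chain through b: below b we get p, s, r, f, d.
c is not reached, and no chain runs the other way from c to b.
So the given relations leave the order of b and c undetermined.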